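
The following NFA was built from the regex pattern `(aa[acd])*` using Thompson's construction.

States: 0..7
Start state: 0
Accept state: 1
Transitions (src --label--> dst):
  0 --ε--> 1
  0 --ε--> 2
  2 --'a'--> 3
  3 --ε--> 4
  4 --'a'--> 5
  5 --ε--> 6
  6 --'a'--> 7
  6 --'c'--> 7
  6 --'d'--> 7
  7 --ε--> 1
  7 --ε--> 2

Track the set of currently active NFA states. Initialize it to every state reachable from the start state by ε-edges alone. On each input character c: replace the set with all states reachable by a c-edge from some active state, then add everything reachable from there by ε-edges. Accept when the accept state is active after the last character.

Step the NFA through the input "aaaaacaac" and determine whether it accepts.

S₀ = ε-closure({0}) = {0,1,2}
'a' @ 1: {3,4}
'a' @ 2: {5,6}
'a' @ 3: {1,2,7}  ✓accept
'a' @ 4: {3,4}
'a' @ 5: {5,6}
'c' @ 6: {1,2,7}  ✓accept
'a' @ 7: {3,4}
'a' @ 8: {5,6}
'c' @ 9: {1,2,7}  ✓accept
after full input: {1,2,7}  (accept=1 in)

Answer: ACCEPT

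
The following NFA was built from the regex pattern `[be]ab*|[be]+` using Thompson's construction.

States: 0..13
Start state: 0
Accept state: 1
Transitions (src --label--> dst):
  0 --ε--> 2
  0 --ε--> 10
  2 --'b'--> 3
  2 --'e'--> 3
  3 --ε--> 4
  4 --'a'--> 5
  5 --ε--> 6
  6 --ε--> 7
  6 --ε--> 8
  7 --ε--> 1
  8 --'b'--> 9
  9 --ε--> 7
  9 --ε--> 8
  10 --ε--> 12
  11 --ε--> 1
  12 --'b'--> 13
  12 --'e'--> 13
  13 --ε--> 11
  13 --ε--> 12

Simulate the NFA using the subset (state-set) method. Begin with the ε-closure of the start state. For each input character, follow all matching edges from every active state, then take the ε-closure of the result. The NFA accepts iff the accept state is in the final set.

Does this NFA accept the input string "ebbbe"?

Answer: ACCEPT

Steps:
S₀ = ε-closure({0}) = {0,2,10,12}
'e' @ 1: {1,3,4,11,12,13}  (accept∈set)
'b' @ 2: {1,11,12,13}  (accept∈set)
'b' @ 3: {1,11,12,13}  (accept∈set)
'b' @ 4: {1,11,12,13}  (accept∈set)
'e' @ 5: {1,11,12,13}  (accept∈set)
final: {1,11,12,13}; accept 1 in set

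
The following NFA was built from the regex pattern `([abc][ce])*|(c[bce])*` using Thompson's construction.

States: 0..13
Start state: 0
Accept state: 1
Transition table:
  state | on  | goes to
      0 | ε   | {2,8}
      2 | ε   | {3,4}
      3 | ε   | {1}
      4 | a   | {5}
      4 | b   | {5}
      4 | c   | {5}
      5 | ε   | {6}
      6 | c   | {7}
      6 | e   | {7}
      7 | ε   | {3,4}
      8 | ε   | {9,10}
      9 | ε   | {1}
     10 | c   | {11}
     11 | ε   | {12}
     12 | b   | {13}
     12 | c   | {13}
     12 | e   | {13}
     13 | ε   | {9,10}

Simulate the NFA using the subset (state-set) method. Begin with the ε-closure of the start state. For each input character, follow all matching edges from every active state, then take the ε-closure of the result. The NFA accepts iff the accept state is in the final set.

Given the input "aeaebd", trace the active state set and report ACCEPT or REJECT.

start: ε-closure({0}) = {0,1,2,3,4,8,9,10}
'a' @ 1: {5,6}
'e' @ 2: {1,3,4,7}  ✓accept
'a' @ 3: {5,6}
'e' @ 4: {1,3,4,7}  ✓accept
'b' @ 5: {5,6}
'd' @ 6: {}  — state set empty
after full input: {}  (accept=1 not in)

Answer: REJECT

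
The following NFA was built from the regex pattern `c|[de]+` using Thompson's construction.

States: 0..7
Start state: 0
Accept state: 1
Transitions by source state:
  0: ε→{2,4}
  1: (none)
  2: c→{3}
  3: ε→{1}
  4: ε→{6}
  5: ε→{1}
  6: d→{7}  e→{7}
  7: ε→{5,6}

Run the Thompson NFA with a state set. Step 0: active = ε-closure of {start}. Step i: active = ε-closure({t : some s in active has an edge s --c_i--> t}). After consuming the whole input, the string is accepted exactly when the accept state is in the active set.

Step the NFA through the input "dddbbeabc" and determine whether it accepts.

Answer: REJECT

Trace:
start: ε-closure({0}) = {0,2,4,6}
'd' @ 1: {1,5,6,7}  [accepting]
'd' @ 2: {1,5,6,7}  [accepting]
'd' @ 3: {1,5,6,7}  [accepting]
'b' @ 4: {}  — state set empty
rest 'beabc' ignored (set empty)
final: {}; accept 1 not in set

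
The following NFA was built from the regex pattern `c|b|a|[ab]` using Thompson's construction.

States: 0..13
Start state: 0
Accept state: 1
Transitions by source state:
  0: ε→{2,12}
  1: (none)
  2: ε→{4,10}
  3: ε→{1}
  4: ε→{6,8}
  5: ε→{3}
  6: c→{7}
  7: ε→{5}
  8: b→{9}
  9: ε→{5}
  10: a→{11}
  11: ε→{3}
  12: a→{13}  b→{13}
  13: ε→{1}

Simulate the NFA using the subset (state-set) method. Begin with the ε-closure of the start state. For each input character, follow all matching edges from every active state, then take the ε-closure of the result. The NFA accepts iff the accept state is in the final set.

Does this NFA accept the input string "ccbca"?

Answer: REJECT

Derivation:
start: ε-closure({0}) = {0,2,4,6,8,10,12}
'c' @ 1: {1,3,5,7}  ✓accept
'c' @ 2: {}  — state set empty
rest 'bca' ignored (set empty)
after full input: {}  (accept=1 not in)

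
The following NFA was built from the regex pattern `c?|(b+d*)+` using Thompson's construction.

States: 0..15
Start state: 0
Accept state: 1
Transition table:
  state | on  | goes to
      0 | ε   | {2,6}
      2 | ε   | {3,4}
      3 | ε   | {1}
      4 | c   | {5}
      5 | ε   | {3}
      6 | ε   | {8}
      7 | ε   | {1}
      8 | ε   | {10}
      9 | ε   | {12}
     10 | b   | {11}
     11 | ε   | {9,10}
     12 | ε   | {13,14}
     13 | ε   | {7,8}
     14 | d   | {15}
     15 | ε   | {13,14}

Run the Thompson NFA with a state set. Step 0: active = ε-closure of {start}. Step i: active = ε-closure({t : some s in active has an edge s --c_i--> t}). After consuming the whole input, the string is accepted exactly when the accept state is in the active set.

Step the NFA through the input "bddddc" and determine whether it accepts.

Answer: REJECT

Steps:
S₀ = ε-closure({0}) = {0,1,2,3,4,6,8,10}
'b' @ 1: {1,7,8,9,10,11,12,13,14}  ✓accept
'd' @ 2: {1,7,8,10,13,14,15}  ✓accept
'd' @ 3: {1,7,8,10,13,14,15}  ✓accept
'd' @ 4: {1,7,8,10,13,14,15}  ✓accept
'd' @ 5: {1,7,8,10,13,14,15}  ✓accept
'c' @ 6: {}  — no active states
end set {} — state 1 not in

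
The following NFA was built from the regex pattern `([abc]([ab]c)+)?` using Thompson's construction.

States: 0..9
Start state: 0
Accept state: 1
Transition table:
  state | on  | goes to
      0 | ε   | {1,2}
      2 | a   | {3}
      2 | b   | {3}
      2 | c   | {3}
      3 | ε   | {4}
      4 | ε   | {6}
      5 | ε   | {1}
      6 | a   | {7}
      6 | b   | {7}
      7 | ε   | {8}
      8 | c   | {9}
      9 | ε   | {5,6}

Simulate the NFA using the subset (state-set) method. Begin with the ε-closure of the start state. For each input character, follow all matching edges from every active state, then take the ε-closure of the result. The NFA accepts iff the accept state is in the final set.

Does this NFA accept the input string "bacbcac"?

Answer: ACCEPT

Derivation:
initial (ε-close {0}): {0,1,2}
'b' @ 1: {3,4,6}
'a' @ 2: {7,8}
'c' @ 3: {1,5,6,9}  [accepting]
'b' @ 4: {7,8}
'c' @ 5: {1,5,6,9}  [accepting]
'a' @ 6: {7,8}
'c' @ 7: {1,5,6,9}  [accepting]
final: {1,5,6,9}; accept 1 in set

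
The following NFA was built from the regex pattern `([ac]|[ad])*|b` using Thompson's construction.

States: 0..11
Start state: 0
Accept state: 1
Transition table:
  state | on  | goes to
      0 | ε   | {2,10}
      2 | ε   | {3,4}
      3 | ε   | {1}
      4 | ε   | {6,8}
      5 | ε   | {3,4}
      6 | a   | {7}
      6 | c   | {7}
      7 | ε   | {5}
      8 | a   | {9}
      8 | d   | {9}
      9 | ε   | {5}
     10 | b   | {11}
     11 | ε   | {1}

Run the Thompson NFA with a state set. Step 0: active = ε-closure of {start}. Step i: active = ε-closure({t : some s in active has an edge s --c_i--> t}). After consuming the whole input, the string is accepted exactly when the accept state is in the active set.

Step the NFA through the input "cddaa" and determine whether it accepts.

start: ε-closure({0}) = {0,1,2,3,4,6,8,10}
'c' @ 1: {1,3,4,5,6,7,8}  ✓accept
'd' @ 2: {1,3,4,5,6,8,9}  ✓accept
'd' @ 3: {1,3,4,5,6,8,9}  ✓accept
'a' @ 4: {1,3,4,5,6,7,8,9}  ✓accept
'a' @ 5: {1,3,4,5,6,7,8,9}  ✓accept
end set {1,3,4,5,6,7,8,9} — state 1 in

Answer: ACCEPT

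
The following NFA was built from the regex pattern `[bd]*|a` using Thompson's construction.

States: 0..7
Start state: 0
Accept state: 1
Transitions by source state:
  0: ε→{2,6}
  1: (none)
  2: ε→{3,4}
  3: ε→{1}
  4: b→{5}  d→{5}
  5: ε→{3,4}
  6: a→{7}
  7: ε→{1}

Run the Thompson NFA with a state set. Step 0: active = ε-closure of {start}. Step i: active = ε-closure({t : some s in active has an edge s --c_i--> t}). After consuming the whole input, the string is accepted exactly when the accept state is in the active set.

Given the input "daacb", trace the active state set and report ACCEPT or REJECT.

S₀ = ε-closure({0}) = {0,1,2,3,4,6}
'd' @ 1: {1,3,4,5}  ✓accept
'a' @ 2: {}  — state set empty
rest 'acb' ignored (set empty)
final: {}; accept 1 not in set

Answer: REJECT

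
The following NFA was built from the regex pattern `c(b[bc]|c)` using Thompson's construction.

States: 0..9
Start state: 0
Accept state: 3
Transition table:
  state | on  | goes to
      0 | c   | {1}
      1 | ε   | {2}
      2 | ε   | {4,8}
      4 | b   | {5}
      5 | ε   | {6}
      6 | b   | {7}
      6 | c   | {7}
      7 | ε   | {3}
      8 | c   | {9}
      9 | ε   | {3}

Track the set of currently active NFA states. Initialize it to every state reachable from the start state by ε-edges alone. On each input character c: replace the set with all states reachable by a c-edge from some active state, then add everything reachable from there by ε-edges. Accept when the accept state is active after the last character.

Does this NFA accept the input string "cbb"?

start: ε-closure({0}) = {0}
'c' @ 1: {1,2,4,8}
'b' @ 2: {5,6}
'b' @ 3: {3,7}  [accepting]
after full input: {3,7}  (accept=3 in)

Answer: ACCEPT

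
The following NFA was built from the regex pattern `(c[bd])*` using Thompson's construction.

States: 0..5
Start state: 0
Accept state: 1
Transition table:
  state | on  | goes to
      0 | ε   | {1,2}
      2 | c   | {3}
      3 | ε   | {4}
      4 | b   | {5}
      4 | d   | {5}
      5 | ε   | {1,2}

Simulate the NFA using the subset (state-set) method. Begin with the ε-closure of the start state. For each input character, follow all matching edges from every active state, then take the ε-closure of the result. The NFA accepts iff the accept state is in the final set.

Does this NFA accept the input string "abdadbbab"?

initial (ε-close {0}): {0,1,2}
'a' @ 1: {}  — no active states
rest 'bdadbbab' ignored (set empty)
end set {} — state 1 not in

Answer: REJECT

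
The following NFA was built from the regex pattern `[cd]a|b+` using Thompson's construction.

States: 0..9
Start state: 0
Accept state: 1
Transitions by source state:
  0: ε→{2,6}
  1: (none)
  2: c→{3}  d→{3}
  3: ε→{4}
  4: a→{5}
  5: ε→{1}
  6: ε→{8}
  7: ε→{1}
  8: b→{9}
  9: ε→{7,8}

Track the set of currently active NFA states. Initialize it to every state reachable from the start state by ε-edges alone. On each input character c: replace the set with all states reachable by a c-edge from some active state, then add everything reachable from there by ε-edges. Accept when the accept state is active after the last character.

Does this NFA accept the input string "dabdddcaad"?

Answer: REJECT

Trace:
start: ε-closure({0}) = {0,2,6,8}
'd' @ 1: {3,4}
'a' @ 2: {1,5}  (accept∈set)
'b' @ 3: {}  — state set empty
rest 'dddcaad' ignored (set empty)
final: {}; accept 1 not in set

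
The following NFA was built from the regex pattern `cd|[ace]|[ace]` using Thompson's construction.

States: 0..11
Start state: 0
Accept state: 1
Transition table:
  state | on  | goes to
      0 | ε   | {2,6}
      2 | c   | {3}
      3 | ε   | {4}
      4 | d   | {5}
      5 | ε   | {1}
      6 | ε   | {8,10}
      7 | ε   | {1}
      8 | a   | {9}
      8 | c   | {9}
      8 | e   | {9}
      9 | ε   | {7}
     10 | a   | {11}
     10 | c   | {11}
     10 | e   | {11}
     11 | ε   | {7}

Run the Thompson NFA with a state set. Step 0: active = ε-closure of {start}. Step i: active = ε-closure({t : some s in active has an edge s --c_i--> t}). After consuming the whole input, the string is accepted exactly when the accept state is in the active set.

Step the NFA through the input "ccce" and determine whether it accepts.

initial (ε-close {0}): {0,2,6,8,10}
'c' @ 1: {1,3,4,7,9,11}  ✓accept
'c' @ 2: {}  — dead — no transitions
rest 'ce' ignored (set empty)
after full input: {}  (accept=1 not in)

Answer: REJECT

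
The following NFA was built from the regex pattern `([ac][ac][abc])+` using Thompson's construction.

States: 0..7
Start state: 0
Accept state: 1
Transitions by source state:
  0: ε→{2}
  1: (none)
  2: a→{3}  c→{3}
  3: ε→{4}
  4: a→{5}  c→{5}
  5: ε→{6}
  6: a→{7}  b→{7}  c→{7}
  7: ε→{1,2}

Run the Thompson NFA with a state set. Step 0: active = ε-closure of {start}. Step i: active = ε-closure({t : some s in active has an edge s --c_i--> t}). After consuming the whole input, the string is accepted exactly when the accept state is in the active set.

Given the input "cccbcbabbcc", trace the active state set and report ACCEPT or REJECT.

start: ε-closure({0}) = {0,2}
'c' @ 1: {3,4}
'c' @ 2: {5,6}
'c' @ 3: {1,2,7}  ✓accept
'b' @ 4: {}  — dead — no transitions
rest 'cbabbcc' ignored (set empty)
final: {}; accept 1 not in set

Answer: REJECT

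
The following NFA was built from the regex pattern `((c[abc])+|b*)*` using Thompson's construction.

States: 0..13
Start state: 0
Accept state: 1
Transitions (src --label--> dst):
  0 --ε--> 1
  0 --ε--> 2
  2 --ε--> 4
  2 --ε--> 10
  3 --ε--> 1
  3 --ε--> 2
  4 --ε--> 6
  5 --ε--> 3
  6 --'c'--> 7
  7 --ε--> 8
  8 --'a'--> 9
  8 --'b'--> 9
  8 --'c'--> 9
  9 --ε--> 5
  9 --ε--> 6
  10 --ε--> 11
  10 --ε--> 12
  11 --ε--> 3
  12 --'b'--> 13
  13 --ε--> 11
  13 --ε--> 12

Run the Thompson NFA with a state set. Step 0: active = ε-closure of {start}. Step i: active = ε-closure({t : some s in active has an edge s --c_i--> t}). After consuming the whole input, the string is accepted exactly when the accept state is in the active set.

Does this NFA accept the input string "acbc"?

start: ε-closure({0}) = {0,1,2,3,4,6,10,11,12}
'a' @ 1: {}  — dead — no transitions
rest 'cbc' ignored (set empty)
final: {}; accept 1 not in set

Answer: REJECT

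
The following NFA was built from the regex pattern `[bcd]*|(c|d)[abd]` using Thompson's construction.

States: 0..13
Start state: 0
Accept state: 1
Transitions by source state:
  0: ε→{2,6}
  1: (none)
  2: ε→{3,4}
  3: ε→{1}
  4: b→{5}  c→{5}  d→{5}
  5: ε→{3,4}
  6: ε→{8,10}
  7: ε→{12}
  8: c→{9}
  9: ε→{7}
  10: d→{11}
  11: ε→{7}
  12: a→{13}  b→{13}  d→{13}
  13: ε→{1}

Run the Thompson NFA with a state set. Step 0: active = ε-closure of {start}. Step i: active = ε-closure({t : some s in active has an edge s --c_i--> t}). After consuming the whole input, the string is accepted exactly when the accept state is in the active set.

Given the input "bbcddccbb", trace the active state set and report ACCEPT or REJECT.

Answer: ACCEPT

Steps:
S₀ = ε-closure({0}) = {0,1,2,3,4,6,8,10}
'b' @ 1: {1,3,4,5}  (accept∈set)
'b' @ 2: {1,3,4,5}  (accept∈set)
'c' @ 3: {1,3,4,5}  (accept∈set)
'd' @ 4: {1,3,4,5}  (accept∈set)
'd' @ 5: {1,3,4,5}  (accept∈set)
'c' @ 6: {1,3,4,5}  (accept∈set)
'c' @ 7: {1,3,4,5}  (accept∈set)
'b' @ 8: {1,3,4,5}  (accept∈set)
'b' @ 9: {1,3,4,5}  (accept∈set)
final: {1,3,4,5}; accept 1 in set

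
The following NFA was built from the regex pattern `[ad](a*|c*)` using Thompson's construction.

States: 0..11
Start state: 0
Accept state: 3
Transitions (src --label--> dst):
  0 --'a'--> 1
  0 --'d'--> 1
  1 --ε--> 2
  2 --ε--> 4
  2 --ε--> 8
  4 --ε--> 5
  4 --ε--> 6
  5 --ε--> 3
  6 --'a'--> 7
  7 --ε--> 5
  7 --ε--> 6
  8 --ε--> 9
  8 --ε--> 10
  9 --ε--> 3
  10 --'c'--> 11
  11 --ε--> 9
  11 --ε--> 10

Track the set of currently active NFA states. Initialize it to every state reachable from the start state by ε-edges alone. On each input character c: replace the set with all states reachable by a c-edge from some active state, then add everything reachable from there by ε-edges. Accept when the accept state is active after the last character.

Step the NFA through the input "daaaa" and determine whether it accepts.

Answer: ACCEPT

Steps:
initial (ε-close {0}): {0}
'd' @ 1: {1,2,3,4,5,6,8,9,10}  (accept∈set)
'a' @ 2: {3,5,6,7}  (accept∈set)
'a' @ 3: {3,5,6,7}  (accept∈set)
'a' @ 4: {3,5,6,7}  (accept∈set)
'a' @ 5: {3,5,6,7}  (accept∈set)
after full input: {3,5,6,7}  (accept=3 in)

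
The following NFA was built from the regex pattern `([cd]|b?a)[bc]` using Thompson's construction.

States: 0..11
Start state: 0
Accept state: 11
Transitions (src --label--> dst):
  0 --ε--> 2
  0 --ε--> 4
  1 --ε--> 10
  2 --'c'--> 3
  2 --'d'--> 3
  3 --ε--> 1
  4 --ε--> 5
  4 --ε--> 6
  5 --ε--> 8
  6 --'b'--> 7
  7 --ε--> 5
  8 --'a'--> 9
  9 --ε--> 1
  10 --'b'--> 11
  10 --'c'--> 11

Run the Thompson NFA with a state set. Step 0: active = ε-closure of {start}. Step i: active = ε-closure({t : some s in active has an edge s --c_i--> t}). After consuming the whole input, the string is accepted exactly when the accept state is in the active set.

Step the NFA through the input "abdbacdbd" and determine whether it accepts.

S₀ = ε-closure({0}) = {0,2,4,5,6,8}
'a' @ 1: {1,9,10}
'b' @ 2: {11}  ✓accept
'd' @ 3: {}  — no active states
rest 'bacdbd' ignored (set empty)
after full input: {}  (accept=11 not in)

Answer: REJECT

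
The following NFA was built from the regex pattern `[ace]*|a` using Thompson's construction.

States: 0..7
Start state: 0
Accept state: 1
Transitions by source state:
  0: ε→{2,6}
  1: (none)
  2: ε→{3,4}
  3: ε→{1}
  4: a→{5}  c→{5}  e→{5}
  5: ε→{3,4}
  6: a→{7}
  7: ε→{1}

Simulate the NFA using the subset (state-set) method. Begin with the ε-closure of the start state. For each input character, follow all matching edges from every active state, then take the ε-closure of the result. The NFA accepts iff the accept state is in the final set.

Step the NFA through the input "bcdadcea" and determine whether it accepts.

start: ε-closure({0}) = {0,1,2,3,4,6}
'b' @ 1: {}  — state set empty
rest 'cdadcea' ignored (set empty)
end set {} — state 1 not in

Answer: REJECT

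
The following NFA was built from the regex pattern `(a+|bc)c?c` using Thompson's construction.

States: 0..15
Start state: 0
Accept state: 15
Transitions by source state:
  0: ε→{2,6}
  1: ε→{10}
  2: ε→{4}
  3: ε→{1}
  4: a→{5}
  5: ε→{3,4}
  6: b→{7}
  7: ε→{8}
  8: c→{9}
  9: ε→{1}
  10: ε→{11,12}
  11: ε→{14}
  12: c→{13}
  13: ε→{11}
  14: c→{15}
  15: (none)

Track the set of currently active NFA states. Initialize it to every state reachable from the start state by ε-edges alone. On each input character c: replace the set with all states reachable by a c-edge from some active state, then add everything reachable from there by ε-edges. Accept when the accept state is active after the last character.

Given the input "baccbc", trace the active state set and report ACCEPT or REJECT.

initial (ε-close {0}): {0,2,4,6}
'b' @ 1: {7,8}
'a' @ 2: {}  — dead — no transitions
rest 'ccbc' ignored (set empty)
final: {}; accept 15 not in set

Answer: REJECT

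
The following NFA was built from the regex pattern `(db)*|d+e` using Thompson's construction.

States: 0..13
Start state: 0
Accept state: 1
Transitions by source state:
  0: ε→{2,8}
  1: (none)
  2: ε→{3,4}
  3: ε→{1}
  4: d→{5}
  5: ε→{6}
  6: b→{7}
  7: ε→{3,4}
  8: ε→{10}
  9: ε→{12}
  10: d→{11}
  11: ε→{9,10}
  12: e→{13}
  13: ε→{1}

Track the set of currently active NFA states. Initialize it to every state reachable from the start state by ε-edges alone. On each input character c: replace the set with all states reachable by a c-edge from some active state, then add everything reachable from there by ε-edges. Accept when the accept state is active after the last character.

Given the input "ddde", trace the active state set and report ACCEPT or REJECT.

Answer: ACCEPT

Steps:
S₀ = ε-closure({0}) = {0,1,2,3,4,8,10}
'd' @ 1: {5,6,9,10,11,12}
'd' @ 2: {9,10,11,12}
'd' @ 3: {9,10,11,12}
'e' @ 4: {1,13}  [accepting]
final: {1,13}; accept 1 in set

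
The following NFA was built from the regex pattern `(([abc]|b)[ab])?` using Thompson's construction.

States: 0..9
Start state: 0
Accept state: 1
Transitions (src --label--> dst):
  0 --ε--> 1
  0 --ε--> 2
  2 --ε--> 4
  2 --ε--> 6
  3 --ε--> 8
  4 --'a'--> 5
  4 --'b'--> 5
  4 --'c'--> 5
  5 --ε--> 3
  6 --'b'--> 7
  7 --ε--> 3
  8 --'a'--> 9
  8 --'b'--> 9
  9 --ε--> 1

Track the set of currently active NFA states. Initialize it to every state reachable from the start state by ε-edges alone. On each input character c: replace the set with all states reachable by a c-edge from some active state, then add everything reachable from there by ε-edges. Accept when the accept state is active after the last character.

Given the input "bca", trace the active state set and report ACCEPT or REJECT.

Answer: REJECT

Derivation:
start: ε-closure({0}) = {0,1,2,4,6}
'b' @ 1: {3,5,7,8}
'c' @ 2: {}  — dead — no transitions
rest 'a' ignored (set empty)
end set {} — state 1 not in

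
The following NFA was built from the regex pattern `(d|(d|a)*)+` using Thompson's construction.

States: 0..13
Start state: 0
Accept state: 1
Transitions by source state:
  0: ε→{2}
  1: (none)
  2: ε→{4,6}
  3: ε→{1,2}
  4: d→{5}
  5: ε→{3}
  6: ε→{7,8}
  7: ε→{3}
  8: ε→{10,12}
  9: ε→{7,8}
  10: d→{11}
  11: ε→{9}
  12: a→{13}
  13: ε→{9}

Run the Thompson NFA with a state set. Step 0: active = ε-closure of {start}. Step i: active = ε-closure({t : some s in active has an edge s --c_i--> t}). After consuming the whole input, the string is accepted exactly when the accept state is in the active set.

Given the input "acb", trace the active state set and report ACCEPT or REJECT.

S₀ = ε-closure({0}) = {0,1,2,3,4,6,7,8,10,12}
'a' @ 1: {1,2,3,4,6,7,8,9,10,12,13}  [accepting]
'c' @ 2: {}  — dead — no transitions
rest 'b' ignored (set empty)
end set {} — state 1 not in

Answer: REJECT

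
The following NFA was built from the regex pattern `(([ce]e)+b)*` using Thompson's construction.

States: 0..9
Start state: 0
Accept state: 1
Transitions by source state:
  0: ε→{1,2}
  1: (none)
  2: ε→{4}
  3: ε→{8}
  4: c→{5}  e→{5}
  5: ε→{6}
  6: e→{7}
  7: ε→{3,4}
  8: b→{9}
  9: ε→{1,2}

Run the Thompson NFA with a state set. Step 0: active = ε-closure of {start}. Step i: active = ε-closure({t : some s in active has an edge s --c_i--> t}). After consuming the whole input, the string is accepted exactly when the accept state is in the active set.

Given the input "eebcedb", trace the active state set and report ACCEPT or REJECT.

S₀ = ε-closure({0}) = {0,1,2,4}
'e' @ 1: {5,6}
'e' @ 2: {3,4,7,8}
'b' @ 3: {1,2,4,9}  (accept∈set)
'c' @ 4: {5,6}
'e' @ 5: {3,4,7,8}
'd' @ 6: {}  — no active states
rest 'b' ignored (set empty)
final: {}; accept 1 not in set

Answer: REJECT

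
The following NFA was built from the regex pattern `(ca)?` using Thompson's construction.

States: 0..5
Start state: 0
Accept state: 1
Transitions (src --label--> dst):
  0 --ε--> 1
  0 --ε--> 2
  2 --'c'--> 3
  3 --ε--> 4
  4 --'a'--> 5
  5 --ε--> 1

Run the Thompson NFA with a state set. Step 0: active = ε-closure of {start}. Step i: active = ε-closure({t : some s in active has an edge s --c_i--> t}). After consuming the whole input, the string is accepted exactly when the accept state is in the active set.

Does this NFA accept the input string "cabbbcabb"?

start: ε-closure({0}) = {0,1,2}
'c' @ 1: {3,4}
'a' @ 2: {1,5}  ✓accept
'b' @ 3: {}  — no active states
rest 'bbcabb' ignored (set empty)
end set {} — state 1 not in

Answer: REJECT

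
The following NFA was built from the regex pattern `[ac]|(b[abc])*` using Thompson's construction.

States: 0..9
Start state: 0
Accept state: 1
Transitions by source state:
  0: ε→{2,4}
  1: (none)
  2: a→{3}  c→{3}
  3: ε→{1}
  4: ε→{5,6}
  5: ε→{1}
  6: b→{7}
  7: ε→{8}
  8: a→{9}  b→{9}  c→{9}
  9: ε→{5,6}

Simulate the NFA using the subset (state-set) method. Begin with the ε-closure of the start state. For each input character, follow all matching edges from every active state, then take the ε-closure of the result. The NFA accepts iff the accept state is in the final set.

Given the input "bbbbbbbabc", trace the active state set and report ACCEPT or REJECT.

Answer: ACCEPT

Derivation:
initial (ε-close {0}): {0,1,2,4,5,6}
'b' @ 1: {7,8}
'b' @ 2: {1,5,6,9}  ✓accept
'b' @ 3: {7,8}
'b' @ 4: {1,5,6,9}  ✓accept
'b' @ 5: {7,8}
'b' @ 6: {1,5,6,9}  ✓accept
'b' @ 7: {7,8}
'a' @ 8: {1,5,6,9}  ✓accept
'b' @ 9: {7,8}
'c' @ 10: {1,5,6,9}  ✓accept
after full input: {1,5,6,9}  (accept=1 in)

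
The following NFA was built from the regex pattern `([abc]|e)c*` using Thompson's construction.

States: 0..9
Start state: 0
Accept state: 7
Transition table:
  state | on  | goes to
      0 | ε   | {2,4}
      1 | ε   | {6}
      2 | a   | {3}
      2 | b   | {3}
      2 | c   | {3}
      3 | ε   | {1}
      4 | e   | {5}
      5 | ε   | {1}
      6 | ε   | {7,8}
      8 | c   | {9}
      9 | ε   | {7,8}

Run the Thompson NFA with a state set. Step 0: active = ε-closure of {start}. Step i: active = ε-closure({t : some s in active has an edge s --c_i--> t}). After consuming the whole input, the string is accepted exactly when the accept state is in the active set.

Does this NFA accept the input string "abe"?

initial (ε-close {0}): {0,2,4}
'a' @ 1: {1,3,6,7,8}  (accept∈set)
'b' @ 2: {}  — dead — no transitions
rest 'e' ignored (set empty)
final: {}; accept 7 not in set

Answer: REJECT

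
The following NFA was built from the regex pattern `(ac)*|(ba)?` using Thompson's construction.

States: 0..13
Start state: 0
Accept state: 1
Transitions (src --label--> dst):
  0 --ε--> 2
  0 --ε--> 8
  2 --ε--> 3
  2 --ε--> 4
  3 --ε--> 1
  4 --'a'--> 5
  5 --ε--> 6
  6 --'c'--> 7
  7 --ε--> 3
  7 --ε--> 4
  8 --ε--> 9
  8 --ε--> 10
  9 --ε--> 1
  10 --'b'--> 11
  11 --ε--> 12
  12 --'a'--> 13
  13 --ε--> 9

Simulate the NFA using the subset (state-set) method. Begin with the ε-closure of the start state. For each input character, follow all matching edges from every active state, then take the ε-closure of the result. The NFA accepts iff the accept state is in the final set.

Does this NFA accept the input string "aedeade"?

Answer: REJECT

Derivation:
initial (ε-close {0}): {0,1,2,3,4,8,9,10}
'a' @ 1: {5,6}
'e' @ 2: {}  — dead — no transitions
rest 'deade' ignored (set empty)
final: {}; accept 1 not in set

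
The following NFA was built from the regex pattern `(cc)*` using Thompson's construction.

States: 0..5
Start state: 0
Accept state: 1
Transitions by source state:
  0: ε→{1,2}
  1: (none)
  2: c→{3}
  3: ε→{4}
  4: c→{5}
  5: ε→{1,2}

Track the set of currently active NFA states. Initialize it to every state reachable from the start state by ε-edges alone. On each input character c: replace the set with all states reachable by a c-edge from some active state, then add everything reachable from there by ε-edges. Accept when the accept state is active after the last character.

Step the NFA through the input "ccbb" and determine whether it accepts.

Answer: REJECT

Steps:
start: ε-closure({0}) = {0,1,2}
'c' @ 1: {3,4}
'c' @ 2: {1,2,5}  (accept∈set)
'b' @ 3: {}  — dead — no transitions
rest 'b' ignored (set empty)
final: {}; accept 1 not in set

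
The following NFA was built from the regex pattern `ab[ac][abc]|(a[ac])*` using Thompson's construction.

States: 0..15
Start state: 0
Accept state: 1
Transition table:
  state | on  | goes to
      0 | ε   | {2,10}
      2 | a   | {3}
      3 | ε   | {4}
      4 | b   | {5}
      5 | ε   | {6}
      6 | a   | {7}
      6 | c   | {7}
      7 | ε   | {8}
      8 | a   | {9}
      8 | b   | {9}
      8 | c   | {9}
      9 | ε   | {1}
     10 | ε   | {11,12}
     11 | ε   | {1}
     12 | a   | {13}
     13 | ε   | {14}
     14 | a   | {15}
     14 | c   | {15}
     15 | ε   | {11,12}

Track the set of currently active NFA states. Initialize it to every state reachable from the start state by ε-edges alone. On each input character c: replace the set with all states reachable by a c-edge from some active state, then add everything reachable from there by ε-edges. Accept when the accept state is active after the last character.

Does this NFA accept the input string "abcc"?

start: ε-closure({0}) = {0,1,2,10,11,12}
'a' @ 1: {3,4,13,14}
'b' @ 2: {5,6}
'c' @ 3: {7,8}
'c' @ 4: {1,9}  (accept∈set)
end set {1,9} — state 1 in

Answer: ACCEPT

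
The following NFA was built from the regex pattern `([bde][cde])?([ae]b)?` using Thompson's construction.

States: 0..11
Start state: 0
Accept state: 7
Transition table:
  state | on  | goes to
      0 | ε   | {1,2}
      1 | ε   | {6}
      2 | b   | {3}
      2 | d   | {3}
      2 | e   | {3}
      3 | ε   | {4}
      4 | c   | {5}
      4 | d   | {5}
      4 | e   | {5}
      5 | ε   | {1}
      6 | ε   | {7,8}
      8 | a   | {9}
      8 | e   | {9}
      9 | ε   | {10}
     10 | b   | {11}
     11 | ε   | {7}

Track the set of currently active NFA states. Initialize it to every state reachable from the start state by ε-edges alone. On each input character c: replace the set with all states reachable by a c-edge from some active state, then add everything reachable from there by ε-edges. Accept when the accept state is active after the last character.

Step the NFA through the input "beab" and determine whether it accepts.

S₀ = ε-closure({0}) = {0,1,2,6,7,8}
'b' @ 1: {3,4}
'e' @ 2: {1,5,6,7,8}  [accepting]
'a' @ 3: {9,10}
'b' @ 4: {7,11}  [accepting]
after full input: {7,11}  (accept=7 in)

Answer: ACCEPT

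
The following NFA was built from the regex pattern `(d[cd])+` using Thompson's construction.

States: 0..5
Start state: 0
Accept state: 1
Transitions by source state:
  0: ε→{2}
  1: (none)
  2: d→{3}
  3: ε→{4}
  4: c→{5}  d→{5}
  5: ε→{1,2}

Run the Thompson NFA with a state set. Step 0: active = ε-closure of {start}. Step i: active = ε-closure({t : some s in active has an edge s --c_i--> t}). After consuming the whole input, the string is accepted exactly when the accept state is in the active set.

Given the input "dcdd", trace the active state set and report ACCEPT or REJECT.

Answer: ACCEPT

Steps:
initial (ε-close {0}): {0,2}
'd' @ 1: {3,4}
'c' @ 2: {1,2,5}  [accepting]
'd' @ 3: {3,4}
'd' @ 4: {1,2,5}  [accepting]
final: {1,2,5}; accept 1 in set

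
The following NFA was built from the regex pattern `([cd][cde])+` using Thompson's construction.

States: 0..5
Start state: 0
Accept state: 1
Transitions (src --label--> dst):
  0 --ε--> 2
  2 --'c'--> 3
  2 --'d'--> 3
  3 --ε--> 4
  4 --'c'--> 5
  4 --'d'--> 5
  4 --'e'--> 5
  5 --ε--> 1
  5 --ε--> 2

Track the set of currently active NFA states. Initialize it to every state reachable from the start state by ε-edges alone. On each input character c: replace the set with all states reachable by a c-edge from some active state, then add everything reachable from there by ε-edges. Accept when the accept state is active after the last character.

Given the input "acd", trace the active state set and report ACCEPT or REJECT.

Answer: REJECT

Derivation:
start: ε-closure({0}) = {0,2}
'a' @ 1: {}  — state set empty
rest 'cd' ignored (set empty)
end set {} — state 1 not in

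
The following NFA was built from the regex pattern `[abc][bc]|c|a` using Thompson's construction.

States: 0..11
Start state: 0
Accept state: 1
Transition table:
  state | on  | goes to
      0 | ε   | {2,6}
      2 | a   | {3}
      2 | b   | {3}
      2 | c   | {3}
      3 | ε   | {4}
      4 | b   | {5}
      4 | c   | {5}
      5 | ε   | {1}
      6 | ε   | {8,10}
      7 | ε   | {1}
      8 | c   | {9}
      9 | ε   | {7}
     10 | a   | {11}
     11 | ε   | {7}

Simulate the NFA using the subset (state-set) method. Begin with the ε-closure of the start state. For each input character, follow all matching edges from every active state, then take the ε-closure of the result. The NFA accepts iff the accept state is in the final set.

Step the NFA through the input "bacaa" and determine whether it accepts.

Answer: REJECT

Trace:
S₀ = ε-closure({0}) = {0,2,6,8,10}
'b' @ 1: {3,4}
'a' @ 2: {}  — dead — no transitions
rest 'caa' ignored (set empty)
end set {} — state 1 not in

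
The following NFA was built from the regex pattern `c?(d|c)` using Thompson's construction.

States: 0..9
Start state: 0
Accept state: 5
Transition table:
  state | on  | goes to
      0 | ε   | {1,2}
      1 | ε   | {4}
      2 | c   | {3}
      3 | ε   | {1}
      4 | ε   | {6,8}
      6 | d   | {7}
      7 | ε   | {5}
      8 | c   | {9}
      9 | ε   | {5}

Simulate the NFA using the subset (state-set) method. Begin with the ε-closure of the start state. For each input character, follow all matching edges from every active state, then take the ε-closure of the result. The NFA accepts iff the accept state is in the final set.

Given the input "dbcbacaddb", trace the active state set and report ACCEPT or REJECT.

start: ε-closure({0}) = {0,1,2,4,6,8}
'd' @ 1: {5,7}  (accept∈set)
'b' @ 2: {}  — state set empty
rest 'cbacaddb' ignored (set empty)
end set {} — state 5 not in

Answer: REJECT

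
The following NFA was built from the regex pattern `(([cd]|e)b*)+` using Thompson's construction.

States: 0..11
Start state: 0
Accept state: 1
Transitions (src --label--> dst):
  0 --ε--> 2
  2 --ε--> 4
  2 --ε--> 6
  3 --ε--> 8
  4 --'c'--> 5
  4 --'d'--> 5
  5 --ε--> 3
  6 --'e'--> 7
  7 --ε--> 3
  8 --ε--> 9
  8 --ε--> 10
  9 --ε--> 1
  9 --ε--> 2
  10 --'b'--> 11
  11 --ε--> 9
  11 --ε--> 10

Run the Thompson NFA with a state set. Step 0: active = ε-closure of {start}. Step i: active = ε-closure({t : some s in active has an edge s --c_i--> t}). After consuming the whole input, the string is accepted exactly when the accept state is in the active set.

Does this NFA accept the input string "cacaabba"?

Answer: REJECT

Derivation:
start: ε-closure({0}) = {0,2,4,6}
'c' @ 1: {1,2,3,4,5,6,8,9,10}  ✓accept
'a' @ 2: {}  — state set empty
rest 'caabba' ignored (set empty)
end set {} — state 1 not in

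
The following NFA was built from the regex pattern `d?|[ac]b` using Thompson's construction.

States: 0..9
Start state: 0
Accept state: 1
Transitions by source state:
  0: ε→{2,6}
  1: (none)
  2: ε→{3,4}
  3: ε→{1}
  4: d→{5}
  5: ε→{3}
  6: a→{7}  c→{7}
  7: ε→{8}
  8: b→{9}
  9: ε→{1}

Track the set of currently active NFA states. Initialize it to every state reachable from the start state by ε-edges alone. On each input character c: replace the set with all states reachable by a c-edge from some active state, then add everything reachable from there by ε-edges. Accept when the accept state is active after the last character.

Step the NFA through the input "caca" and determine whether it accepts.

start: ε-closure({0}) = {0,1,2,3,4,6}
'c' @ 1: {7,8}
'a' @ 2: {}  — dead — no transitions
rest 'ca' ignored (set empty)
end set {} — state 1 not in

Answer: REJECT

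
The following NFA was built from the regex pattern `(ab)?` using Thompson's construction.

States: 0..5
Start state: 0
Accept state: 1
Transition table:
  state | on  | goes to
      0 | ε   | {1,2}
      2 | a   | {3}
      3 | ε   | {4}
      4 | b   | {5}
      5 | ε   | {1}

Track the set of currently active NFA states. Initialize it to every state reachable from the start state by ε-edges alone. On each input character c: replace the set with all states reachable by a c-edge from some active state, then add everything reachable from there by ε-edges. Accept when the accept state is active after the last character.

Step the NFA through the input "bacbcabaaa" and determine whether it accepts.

Answer: REJECT

Steps:
S₀ = ε-closure({0}) = {0,1,2}
'b' @ 1: {}  — state set empty
rest 'acbcabaaa' ignored (set empty)
end set {} — state 1 not in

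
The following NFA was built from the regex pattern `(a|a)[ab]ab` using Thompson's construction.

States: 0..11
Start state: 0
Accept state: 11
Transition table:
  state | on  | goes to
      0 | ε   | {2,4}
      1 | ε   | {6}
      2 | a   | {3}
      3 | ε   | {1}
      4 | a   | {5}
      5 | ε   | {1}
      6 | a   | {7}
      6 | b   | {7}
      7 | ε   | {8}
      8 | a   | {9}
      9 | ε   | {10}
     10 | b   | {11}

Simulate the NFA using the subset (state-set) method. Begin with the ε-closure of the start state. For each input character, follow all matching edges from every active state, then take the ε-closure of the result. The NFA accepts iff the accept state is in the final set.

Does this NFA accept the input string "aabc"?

Answer: REJECT

Trace:
initial (ε-close {0}): {0,2,4}
'a' @ 1: {1,3,5,6}
'a' @ 2: {7,8}
'b' @ 3: {}  — dead — no transitions
rest 'c' ignored (set empty)
after full input: {}  (accept=11 not in)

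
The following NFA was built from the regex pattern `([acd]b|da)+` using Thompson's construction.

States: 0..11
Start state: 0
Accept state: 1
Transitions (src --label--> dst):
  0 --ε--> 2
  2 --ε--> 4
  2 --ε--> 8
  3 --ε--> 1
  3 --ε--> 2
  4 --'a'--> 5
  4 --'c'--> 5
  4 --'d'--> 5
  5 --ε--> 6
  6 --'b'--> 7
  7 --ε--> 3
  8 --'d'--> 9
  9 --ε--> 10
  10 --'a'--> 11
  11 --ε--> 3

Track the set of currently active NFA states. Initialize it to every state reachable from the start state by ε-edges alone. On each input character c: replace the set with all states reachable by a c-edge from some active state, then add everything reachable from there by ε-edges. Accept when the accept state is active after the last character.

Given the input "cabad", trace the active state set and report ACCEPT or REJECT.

Answer: REJECT

Steps:
S₀ = ε-closure({0}) = {0,2,4,8}
'c' @ 1: {5,6}
'a' @ 2: {}  — no active states
rest 'bad' ignored (set empty)
final: {}; accept 1 not in set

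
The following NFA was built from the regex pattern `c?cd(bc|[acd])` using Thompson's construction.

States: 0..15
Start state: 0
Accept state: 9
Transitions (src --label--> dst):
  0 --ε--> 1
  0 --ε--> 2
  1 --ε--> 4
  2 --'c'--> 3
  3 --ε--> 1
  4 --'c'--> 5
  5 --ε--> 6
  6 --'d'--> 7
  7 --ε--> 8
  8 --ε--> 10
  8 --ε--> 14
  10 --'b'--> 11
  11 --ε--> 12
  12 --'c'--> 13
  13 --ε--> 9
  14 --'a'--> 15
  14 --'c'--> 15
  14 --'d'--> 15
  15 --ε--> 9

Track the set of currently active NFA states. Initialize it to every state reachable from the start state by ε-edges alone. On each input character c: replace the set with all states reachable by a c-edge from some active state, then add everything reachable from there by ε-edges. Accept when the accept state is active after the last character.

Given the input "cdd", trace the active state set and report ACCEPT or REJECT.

Answer: ACCEPT

Derivation:
S₀ = ε-closure({0}) = {0,1,2,4}
'c' @ 1: {1,3,4,5,6}
'd' @ 2: {7,8,10,14}
'd' @ 3: {9,15}  (accept∈set)
end set {9,15} — state 9 in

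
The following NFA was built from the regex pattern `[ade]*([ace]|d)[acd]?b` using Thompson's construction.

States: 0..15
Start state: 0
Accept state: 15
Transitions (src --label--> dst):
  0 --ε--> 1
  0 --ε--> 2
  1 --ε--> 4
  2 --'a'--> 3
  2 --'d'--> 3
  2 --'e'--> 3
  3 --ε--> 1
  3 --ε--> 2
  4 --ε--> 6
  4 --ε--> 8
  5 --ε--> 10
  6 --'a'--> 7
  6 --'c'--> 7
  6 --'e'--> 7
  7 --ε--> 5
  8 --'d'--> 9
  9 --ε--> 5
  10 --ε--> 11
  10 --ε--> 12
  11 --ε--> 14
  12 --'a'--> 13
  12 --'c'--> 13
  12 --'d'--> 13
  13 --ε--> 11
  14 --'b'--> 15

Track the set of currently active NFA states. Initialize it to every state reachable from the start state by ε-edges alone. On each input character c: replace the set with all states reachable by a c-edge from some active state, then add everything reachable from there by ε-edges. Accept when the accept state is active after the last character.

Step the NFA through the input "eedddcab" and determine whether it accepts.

Answer: ACCEPT

Derivation:
S₀ = ε-closure({0}) = {0,1,2,4,6,8}
'e' @ 1: {1,2,3,4,5,6,7,8,10,11,12,14}
'e' @ 2: {1,2,3,4,5,6,7,8,10,11,12,14}
'd' @ 3: {1,2,3,4,5,6,8,9,10,11,12,13,14}
'd' @ 4: {1,2,3,4,5,6,8,9,10,11,12,13,14}
'd' @ 5: {1,2,3,4,5,6,8,9,10,11,12,13,14}
'c' @ 6: {5,7,10,11,12,13,14}
'a' @ 7: {11,13,14}
'b' @ 8: {15}  [accepting]
after full input: {15}  (accept=15 in)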